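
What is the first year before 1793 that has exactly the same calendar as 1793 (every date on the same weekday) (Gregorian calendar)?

Two years share a calendar iff Jan 1 falls on the same weekday and both are leap or both are common. 1793: Jan 1 is Tuesday, common year.
1792: Jan 1 Sunday, leap
1791: Jan 1 Saturday, common
1790: Jan 1 Friday, common
1789: Jan 1 Thursday, common
1788: Jan 1 Tuesday, leap
1787: Jan 1 Monday, common
1786: Jan 1 Sunday, common
1785: Jan 1 Saturday, common
1784: Jan 1 Thursday, leap
1783: Jan 1 Wednesday, common
1782: Jan 1 Tuesday, common
1782 matches on both conditions.

1782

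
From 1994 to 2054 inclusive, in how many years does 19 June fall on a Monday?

Track 19 June's weekday year by year (advancing +1, or +2 across a Feb 29):
  1994: Sun  1995: Mon (+1) ✓  1996: Wed (+2)  1997: Thu (+1)  1998: Fri (+1)
  1999: Sat (+1)  2000: Mon (+2) ✓  2001: Tue (+1)  2002: Wed (+1)  2003: Thu (+1)
  2004: Sat (+2)  2005: Sun (+1)  2006: Mon (+1) ✓  2007: Tue (+1)  … (33 more years) …
  2041: Wed (+1)  2042: Thu (+1)  2043: Fri (+1)  2044: Sun (+2)  2045: Mon (+1) ✓
  2046: Tue (+1)  2047: Wed (+1)  2048: Fri (+2)  2049: Sat (+1)  2050: Sun (+1)
  2051: Mon (+1) ✓  2052: Wed (+2)  2053: Thu (+1)  2054: Fri (+1)
Monday years: 1995, 2000, 2006, 2017, 2023, 2028, 2034, 2045, 2051 — 9 in total.

9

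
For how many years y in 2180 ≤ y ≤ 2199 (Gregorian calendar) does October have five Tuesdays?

10

October has 31 days; it has five Tuesdays when Tuesday falls among the first (month-length − 28) days — i.e. when October 1 is one of Tuesday/Monday/Sunday.
October 1 by year: 2180:Sun✓ 2181:Mon✓ 2182:Tue✓ 2183:Wed 2184:Fri 2185:Sat 2186:Sun✓ 2187:Mon✓ 2188:Wed 2189:Thu 2190:Fri 2191:Sat 2192:Mon✓ 2193:Tue✓ 2194:Wed 2195:Thu 2196:Sat 2197:Sun✓ 2198:Mon✓ 2199:Tue✓
Years with five Tuesdays: 2180, 2181, 2182, 2186, 2187, 2192, 2193, 2197, 2198, 2199 → 10.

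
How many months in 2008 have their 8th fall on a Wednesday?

Check the 8th of each month of 2008: Jan 8: Tue, Feb 8: Fri, Mar 8: Sat, Apr 8: Tue, May 8: Thu, Jun 8: Sun, Jul 8: Tue, Aug 8: Fri, Sep 8: Mon, Oct 8: Wed, Nov 8: Sat, Dec 8: Mon.
Wednesday occurs in October — 1 month.

1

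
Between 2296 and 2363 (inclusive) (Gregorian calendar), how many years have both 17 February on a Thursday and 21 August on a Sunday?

Check each year's weekday for 17 February and 21 August:
  2296: Mon/Fri  2297: Wed/Sat  2298: Thu/Sun ✓  2299: Fri/Mon  2300: Sat/Tue  2301: Sun/Wed  2302: Mon/Thu  2303: Tue/Fri  2304: Wed/Sun  2305: Fri/Mon  2306: Sat/Tue  2307: Sun/Wed  2308: Mon/Fri  2309: Wed/Sat  …(40 more)…  2350: Fri/Mon  2351: Sat/Tue  2352: Sun/Thu  2353: Tue/Fri  2354: Wed/Sat  2355: Thu/Sun ✓  2356: Fri/Tue  2357: Sun/Wed  2358: Mon/Thu  2359: Tue/Fri  2360: Wed/Sun  2361: Fri/Mon  2362: Sat/Tue  2363: Sun/Wed
Both conditions hold in: 2298, 2310, 2321, 2327, 2338, 2349, 2355 — 7.

7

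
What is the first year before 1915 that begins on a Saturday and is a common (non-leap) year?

Jan 1 advances by 2 weekdays after a leap year and by 1 after a common year.
1915: Jan 1 is Friday.
1914: Thursday
1913: Wednesday
1912: Monday (leap)
1911: Sunday
1910: Saturday
1910 begins on a Saturday and is a common year.

1910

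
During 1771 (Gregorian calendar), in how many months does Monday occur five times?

4

A month of length L has five Mondays iff its first Monday is on day ≤ L−28 (so day 1–3 in a 31-day month, 1–2 in a 30-day month, day 1 in a leap February).
Checking each month of 1771: Jan starts Tue (31d); Feb starts Fri (28d); Mar starts Fri (31d); Apr starts Mon (30d) ✓; May starts Wed (31d); Jun starts Sat (30d); Jul starts Mon (31d) ✓; Aug starts Thu (31d); Sep starts Sun (30d) ✓; Oct starts Tue (31d); Nov starts Fri (30d); Dec starts Sun (31d) ✓.
Five-Monday months: April, July, September, December → 4.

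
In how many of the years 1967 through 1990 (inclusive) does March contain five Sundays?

10

March has 31 days; it has five Sundays when Sunday falls among the first (month-length − 28) days — i.e. when March 1 is one of Sunday/Saturday/Friday.
March 1 by year: 1967:Wed 1968:Fri✓ 1969:Sat✓ 1970:Sun✓ 1971:Mon 1972:Wed 1973:Thu 1974:Fri✓ 1975:Sat✓ 1976:Mon 1977:Tue 1978:Wed 1979:Thu 1980:Sat✓ 1981:Sun✓ 1982:Mon 1983:Tue 1984:Thu 1985:Fri✓ 1986:Sat✓ 1987:Sun✓ 1988:Tue 1989:Wed 1990:Thu
Years with five Sundays: 1968, 1969, 1970, 1974, 1975, 1980, 1981, 1985, 1986, 1987 → 10.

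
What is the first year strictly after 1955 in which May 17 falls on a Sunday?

1959

From one year to the next, a fixed date's weekday advances by 1, or by 2 when a Feb 29 lies between the two dates.
1955: May 17 is Tuesday.
1956: Thursday (+2)
1957: Friday (+1)
1958: Saturday (+1)
1959: Sunday (+1)
May 17 falls on a Sunday in 1959.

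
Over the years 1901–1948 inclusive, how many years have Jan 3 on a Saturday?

7

Track Jan 3's weekday year by year (advancing +1, or +2 across a Feb 29):
  1901: Thu  1902: Fri (+1)  1903: Sat (+1) ✓  1904: Sun (+1)  1905: Tue (+2)
  1906: Wed (+1)  1907: Thu (+1)  1908: Fri (+1)  1909: Sun (+2)  1910: Mon (+1)
  1911: Tue (+1)  1912: Wed (+1)  1913: Fri (+2)  1914: Sat (+1) ✓  … (20 more years) …
  1935: Thu (+1)  1936: Fri (+1)  1937: Sun (+2)  1938: Mon (+1)  1939: Tue (+1)
  1940: Wed (+1)  1941: Fri (+2)  1942: Sat (+1) ✓  1943: Sun (+1)  1944: Mon (+1)
  1945: Wed (+2)  1946: Thu (+1)  1947: Fri (+1)  1948: Sat (+1) ✓
Saturday years: 1903, 1914, 1920, 1925, 1931, 1942, 1948 — 7 in total.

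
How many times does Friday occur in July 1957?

July 1957 has 31 days and begins on Monday.
The first Friday is July 5.
Fridays fall on 5, 12, 19, 26 — that's 4.

4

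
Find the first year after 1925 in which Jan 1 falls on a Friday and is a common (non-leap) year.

Jan 1 advances by 2 weekdays after a leap year and by 1 after a common year.
1925: Jan 1 is Thursday.
1926: Friday
1926 begins on a Friday and is a common year.

1926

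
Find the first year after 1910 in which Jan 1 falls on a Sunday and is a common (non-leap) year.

1911

Jan 1 advances by 2 weekdays after a leap year and by 1 after a common year.
1910: Jan 1 is Saturday.
1911: Sunday
1911 begins on a Sunday and is a common year.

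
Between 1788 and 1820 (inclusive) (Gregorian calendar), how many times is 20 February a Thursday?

Track 20 February's weekday year by year (advancing +1, or +2 across a Feb 29):
  1788: Wed  1789: Fri (+2)  1790: Sat (+1)  1791: Sun (+1)  1792: Mon (+1)
  1793: Wed (+2)  1794: Thu (+1) ✓  1795: Fri (+1)  1796: Sat (+1)  1797: Mon (+2)
  1798: Tue (+1)  1799: Wed (+1)  1800: Thu (+1) ✓  1801: Fri (+1)  … (5 more years) …
  1807: Fri (+1)  1808: Sat (+1)  1809: Mon (+2)  1810: Tue (+1)  1811: Wed (+1)
  1812: Thu (+1) ✓  1813: Sat (+2)  1814: Sun (+1)  1815: Mon (+1)  1816: Tue (+1)
  1817: Thu (+2) ✓  1818: Fri (+1)  1819: Sat (+1)  1820: Sun (+1)
Thursday years: 1794, 1800, 1806, 1812, 1817 — 5 in total.

5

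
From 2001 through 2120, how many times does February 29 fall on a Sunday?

4

Leap years in 2001–2120: 29 of them.
Feb 29 weekday advances by 5 (mod 7) from one leap year to the next four years later (or differs when a century non-leap intervenes).
Leap-day weekdays: 2004:Sun✓ 2008:Fri 2012:Wed 2016:Mon 2020:Sat 2024:Thu 2028:Tue 2032:Sun✓ 2036:Fri 2040:Wed 2044:Mon 2048:Sat 2052:Thu …(3 more)… 2068:Wed 2072:Mon 2076:Sat 2080:Thu 2084:Tue 2088:Sun✓ 2092:Fri 2096:Wed 2104:Fri 2108:Wed 2112:Mon 2116:Sat 2120:Thu
Sunday: 2004, 2032, 2060, 2088 → 4.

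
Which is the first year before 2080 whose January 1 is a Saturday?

2078

Jan 1 advances by 2 weekdays after a leap year and by 1 after a common year.
2080: Jan 1 is Monday (leap).
2079: Sunday
2078: Saturday
2078 begins on a Saturday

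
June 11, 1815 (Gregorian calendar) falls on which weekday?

Sunday

January 1, 1815 is a Sunday.
June 11 is day 162 of the year, i.e. 161 days after Jan 1.
161 mod 7 = 0, so advance 0 weekdays from Sunday: Sunday.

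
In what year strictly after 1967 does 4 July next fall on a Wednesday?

From one year to the next, a fixed date's weekday advances by 1, or by 2 when a Feb 29 lies between the two dates.
1967: July 4 is Tuesday.
1968: Thursday (+2)
1969: Friday (+1)
1970: Saturday (+1)
1971: Sunday (+1)
1972: Tuesday (+2)
1973: Wednesday (+1)
4 July falls on a Wednesday in 1973.

1973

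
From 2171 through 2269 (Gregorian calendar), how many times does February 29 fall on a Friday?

3

Leap years in 2171–2269: 24 of them.
Feb 29 weekday advances by 5 (mod 7) from one leap year to the next four years later (or differs when a century non-leap intervenes).
Leap-day weekdays: 2172:Sat 2176:Thu 2180:Tue 2184:Sun 2188:Fri✓ 2192:Wed 2196:Mon 2204:Wed 2208:Mon 2212:Sat 2216:Thu 2220:Tue 2224:Sun 2228:Fri✓ 2232:Wed 2236:Mon 2240:Sat 2244:Thu 2248:Tue 2252:Sun 2256:Fri✓ 2260:Wed 2264:Mon 2268:Sat
Friday: 2188, 2228, 2256 → 3.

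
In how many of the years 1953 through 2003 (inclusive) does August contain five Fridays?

August has 31 days; it has five Fridays when Friday falls among the first (month-length − 28) days — i.e. when August 1 is one of Friday/Thursday/Wednesday.
August 1 by year: 1953:Sat 1954:Sun 1955:Mon 1956:Wed✓ 1957:Thu✓ 1958:Fri✓ 1959:Sat 1960:Mon 1961:Tue 1962:Wed✓ 1963:Thu✓ 1964:Sat 1965:Sun 1966:Mon 1967:Tue …(21 more)… 1989:Tue 1990:Wed✓ 1991:Thu✓ 1992:Sat 1993:Sun 1994:Mon 1995:Tue 1996:Thu✓ 1997:Fri✓ 1998:Sat 1999:Sun 2000:Tue 2001:Wed✓ 2002:Thu✓ 2003:Fri✓
Years with five Fridays: 1956, 1957, 1958, 1962, 1963, 1968, 1969, 1973, 1974, 1975, 1979, 1980, 1984, 1985, 1986, 1990, 1991, 1996, 1997, 2001, 2002, 2003 → 22.

22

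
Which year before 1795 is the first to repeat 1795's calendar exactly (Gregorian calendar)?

1789

Two years share a calendar iff Jan 1 falls on the same weekday and both are leap or both are common. 1795: Jan 1 is Thursday, common year.
1794: Jan 1 Wednesday, common
1793: Jan 1 Tuesday, common
1792: Jan 1 Sunday, leap
1791: Jan 1 Saturday, common
1790: Jan 1 Friday, common
1789: Jan 1 Thursday, common
1789 matches on both conditions.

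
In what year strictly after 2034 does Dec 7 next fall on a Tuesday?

From one year to the next, a fixed date's weekday advances by 1, or by 2 when a Feb 29 lies between the two dates.
2034: December 7 is Thursday.
2035: Friday (+1)
2036: Sunday (+2)
2037: Monday (+1)
2038: Tuesday (+1)
Dec 7 falls on a Tuesday in 2038.

2038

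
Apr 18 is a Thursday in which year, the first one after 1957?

1963

From one year to the next, a fixed date's weekday advances by 1, or by 2 when a Feb 29 lies between the two dates.
1957: April 18 is Thursday.
1958: Friday (+1)
1959: Saturday (+1)
1960: Monday (+2)
1961: Tuesday (+1)
1962: Wednesday (+1)
1963: Thursday (+1)
Apr 18 falls on a Thursday in 1963.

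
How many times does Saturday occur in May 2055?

May 2055 has 31 days and begins on Saturday.
The first Saturday is May 1.
Saturdays fall on 1, 8, 15, 22, 29 — that's 5.

5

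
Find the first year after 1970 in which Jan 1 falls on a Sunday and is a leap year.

Jan 1 advances by 2 weekdays after a leap year and by 1 after a common year.
1970: Jan 1 is Thursday.
1971: Friday
1972: Saturday (leap)
1973: Monday
1974: Tuesday
1975: Wednesday
1976: Thursday (leap)
1977: Saturday
1978: Sunday
1979: Monday
1980: Tuesday (leap)
1981: Thursday
1982: Friday
1983: Saturday
1984: Sunday (leap)
1984 begins on a Sunday and is a leap year.

1984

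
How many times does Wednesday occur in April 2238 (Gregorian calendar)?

April 2238 has 30 days and begins on Sunday.
The first Wednesday is April 4.
Wednesdays fall on 4, 11, 18, 25 — that's 4.

4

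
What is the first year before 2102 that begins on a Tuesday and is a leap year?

Jan 1 advances by 2 weekdays after a leap year and by 1 after a common year.
2102: Jan 1 is Sunday.
2101: Saturday
2100: Friday
2099: Thursday
2098: Wednesday
2097: Tuesday
2096: Sunday (leap)
2095: Saturday
2094: Friday
2093: Thursday
2092: Tuesday (leap)
2092 begins on a Tuesday and is a leap year.

2092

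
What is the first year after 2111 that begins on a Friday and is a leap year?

2112

Jan 1 advances by 2 weekdays after a leap year and by 1 after a common year.
2111: Jan 1 is Thursday.
2112: Friday (leap)
2112 begins on a Friday and is a leap year.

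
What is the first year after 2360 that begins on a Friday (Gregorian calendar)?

Jan 1 advances by 2 weekdays after a leap year and by 1 after a common year.
2360: Jan 1 is Friday (leap).
2361: Sunday
2362: Monday
2363: Tuesday
2364: Wednesday (leap)
2365: Friday
2365 begins on a Friday

2365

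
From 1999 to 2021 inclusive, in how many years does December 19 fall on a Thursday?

Track December 19's weekday year by year (advancing +1, or +2 across a Feb 29):
  1999: Sun  2000: Tue (+2)  2001: Wed (+1)  2002: Thu (+1) ✓  2003: Fri (+1)
  2004: Sun (+2)  2005: Mon (+1)  2006: Tue (+1)  2007: Wed (+1)  2008: Fri (+2)
  2009: Sat (+1)  2010: Sun (+1)  2011: Mon (+1)  2012: Wed (+2)  2013: Thu (+1) ✓
  2014: Fri (+1)  2015: Sat (+1)  2016: Mon (+2)  2017: Tue (+1)  2018: Wed (+1)
  2019: Thu (+1) ✓  2020: Sat (+2)  2021: Sun (+1)
Thursday years: 2002, 2013, 2019 — 3 in total.

3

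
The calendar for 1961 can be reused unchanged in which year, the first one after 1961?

1967

Two years share a calendar iff Jan 1 falls on the same weekday and both are leap or both are common. 1961: Jan 1 is Sunday, common year.
1962: Jan 1 Monday, common
1963: Jan 1 Tuesday, common
1964: Jan 1 Wednesday, leap
1965: Jan 1 Friday, common
1966: Jan 1 Saturday, common
1967: Jan 1 Sunday, common
1967 matches on both conditions.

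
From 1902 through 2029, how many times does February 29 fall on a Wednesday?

Leap years in 1902–2029: 32 of them.
Feb 29 weekday advances by 5 (mod 7) from one leap year to the next four years later (or differs when a century non-leap intervenes).
Leap-day weekdays: 1904:Mon 1908:Sat 1912:Thu 1916:Tue 1920:Sun 1924:Fri 1928:Wed✓ 1932:Mon 1936:Sat 1940:Thu 1944:Tue 1948:Sun 1952:Fri …(6 more)… 1980:Fri 1984:Wed✓ 1988:Mon 1992:Sat 1996:Thu 2000:Tue 2004:Sun 2008:Fri 2012:Wed✓ 2016:Mon 2020:Sat 2024:Thu 2028:Tue
Wednesday: 1928, 1956, 1984, 2012 → 4.

4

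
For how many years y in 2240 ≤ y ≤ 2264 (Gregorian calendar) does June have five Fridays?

June has 30 days; it has five Fridays when Friday falls among the first (month-length − 28) days — i.e. when June 1 is one of Friday/Thursday.
June 1 by year: 2240:Mon 2241:Tue 2242:Wed 2243:Thu✓ 2244:Sat 2245:Sun 2246:Mon 2247:Tue 2248:Thu✓ 2249:Fri✓ 2250:Sat 2251:Sun 2252:Tue 2253:Wed 2254:Thu✓ 2255:Fri✓ 2256:Sun 2257:Mon 2258:Tue 2259:Wed 2260:Fri✓ 2261:Sat 2262:Sun 2263:Mon 2264:Wed
Years with five Fridays: 2243, 2248, 2249, 2254, 2255, 2260 → 6.

6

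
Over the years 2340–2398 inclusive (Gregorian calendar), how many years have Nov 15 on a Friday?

9

Track Nov 15's weekday year by year (advancing +1, or +2 across a Feb 29):
  2340: Fri ✓  2341: Sat (+1)  2342: Sun (+1)  2343: Mon (+1)  2344: Wed (+2)
  2345: Thu (+1)  2346: Fri (+1) ✓  2347: Sat (+1)  2348: Mon (+2)  2349: Tue (+1)
  2350: Wed (+1)  2351: Thu (+1)  2352: Sat (+2)  2353: Sun (+1)  … (31 more years) …
  2385: Fri (+1) ✓  2386: Sat (+1)  2387: Sun (+1)  2388: Tue (+2)  2389: Wed (+1)
  2390: Thu (+1)  2391: Fri (+1) ✓  2392: Sun (+2)  2393: Mon (+1)  2394: Tue (+1)
  2395: Wed (+1)  2396: Fri (+2) ✓  2397: Sat (+1)  2398: Sun (+1)
Friday years: 2340, 2346, 2357, 2363, 2368, 2374, 2385, 2391, 2396 — 9 in total.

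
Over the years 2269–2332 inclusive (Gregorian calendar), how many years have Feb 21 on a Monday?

Track Feb 21's weekday year by year (advancing +1, or +2 across a Feb 29):
  2269: Sun  2270: Mon (+1) ✓  2271: Tue (+1)  2272: Wed (+1)  2273: Fri (+2)
  2274: Sat (+1)  2275: Sun (+1)  2276: Mon (+1) ✓  2277: Wed (+2)  2278: Thu (+1)
  2279: Fri (+1)  2280: Sat (+1)  2281: Mon (+2) ✓  2282: Tue (+1)  … (36 more years) …
  2319: Fri (+1)  2320: Sat (+1)  2321: Mon (+2) ✓  2322: Tue (+1)  2323: Wed (+1)
  2324: Thu (+1)  2325: Sat (+2)  2326: Sun (+1)  2327: Mon (+1) ✓  2328: Tue (+1)
  2329: Thu (+2)  2330: Fri (+1)  2331: Sat (+1)  2332: Sun (+1)
Monday years: 2270, 2276, 2281, 2287, 2298, 2310, 2316, 2321, 2327 — 9 in total.

9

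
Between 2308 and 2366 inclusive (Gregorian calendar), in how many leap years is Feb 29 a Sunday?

Leap years in 2308–2366: 15 of them.
Feb 29 weekday advances by 5 (mod 7) from one leap year to the next four years later (or differs when a century non-leap intervenes).
Leap-day weekdays: 2308:Sat 2312:Thu 2316:Tue 2320:Sun✓ 2324:Fri 2328:Wed 2332:Mon 2336:Sat 2340:Thu 2344:Tue 2348:Sun✓ 2352:Fri 2356:Wed 2360:Mon 2364:Sat
Sunday: 2320, 2348 → 2.

2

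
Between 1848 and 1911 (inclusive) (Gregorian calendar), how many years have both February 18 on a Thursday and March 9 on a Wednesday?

3

Check each year's weekday for February 18 and March 9:
  1848: Fri/Thu  1849: Sun/Fri  1850: Mon/Sat  1851: Tue/Sun  1852: Wed/Tue  1853: Fri/Wed  1854: Sat/Thu  1855: Sun/Fri  1856: Mon/Sun  1857: Wed/Mon  1858: Thu/Tue  1859: Fri/Wed  1860: Sat/Fri  1861: Mon/Sat  …(36 more)…  1898: Fri/Wed  1899: Sat/Thu  1900: Sun/Fri  1901: Mon/Sat  1902: Tue/Sun  1903: Wed/Mon  1904: Thu/Wed ✓  1905: Sat/Thu  1906: Sun/Fri  1907: Mon/Sat  1908: Tue/Mon  1909: Thu/Tue  1910: Fri/Wed  1911: Sat/Thu
Both conditions hold in: 1864, 1892, 1904 — 3.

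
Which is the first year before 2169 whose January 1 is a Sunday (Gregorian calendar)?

2164

Jan 1 advances by 2 weekdays after a leap year and by 1 after a common year.
2169: Jan 1 is Sunday.
2168: Friday (leap)
2167: Thursday
2166: Wednesday
2165: Tuesday
2164: Sunday (leap)
2164 begins on a Sunday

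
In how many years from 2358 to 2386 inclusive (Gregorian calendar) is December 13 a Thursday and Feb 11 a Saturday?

Check each year's weekday for December 13 and Feb 11:
  2358: Sat/Tue  2359: Sun/Wed  2360: Tue/Thu  2361: Wed/Sat  2362: Thu/Sun  2363: Fri/Mon  2364: Sun/Tue  2365: Mon/Thu  2366: Tue/Fri  2367: Wed/Sat  2368: Fri/Sun  2369: Sat/Tue  2370: Sun/Wed  2371: Mon/Thu  2372: Wed/Fri  2373: Thu/Sun  2374: Fri/Mon  2375: Sat/Tue  2376: Mon/Wed  2377: Tue/Fri  2378: Wed/Sat  2379: Thu/Sun  2380: Sat/Mon  2381: Sun/Wed  2382: Mon/Thu  2383: Tue/Fri  2384: Thu/Sat ✓  2385: Fri/Mon  2386: Sat/Tue
Both conditions hold in: 2384 — 1.

1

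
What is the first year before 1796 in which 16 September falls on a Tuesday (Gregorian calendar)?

From one year to the next, a fixed date's weekday advances by 1, or by 2 when a Feb 29 lies between the two dates.
1796: September 16 is Friday.
1795: Wednesday (−2)
1794: Tuesday (−1)
16 September falls on a Tuesday in 1794.

1794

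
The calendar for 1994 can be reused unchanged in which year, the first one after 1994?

Two years share a calendar iff Jan 1 falls on the same weekday and both are leap or both are common. 1994: Jan 1 is Saturday, common year.
1995: Jan 1 Sunday, common
1996: Jan 1 Monday, leap
1997: Jan 1 Wednesday, common
1998: Jan 1 Thursday, common
1999: Jan 1 Friday, common
2000: Jan 1 Saturday, leap
2001: Jan 1 Monday, common
2002: Jan 1 Tuesday, common
2003: Jan 1 Wednesday, common
2004: Jan 1 Thursday, leap
2005: Jan 1 Saturday, common
2005 matches on both conditions.

2005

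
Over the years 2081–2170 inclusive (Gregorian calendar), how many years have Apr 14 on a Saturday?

14

Track Apr 14's weekday year by year (advancing +1, or +2 across a Feb 29):
  2081: Mon  2082: Tue (+1)  2083: Wed (+1)  2084: Fri (+2)  2085: Sat (+1) ✓
  2086: Sun (+1)  2087: Mon (+1)  2088: Wed (+2)  2089: Thu (+1)  2090: Fri (+1)
  2091: Sat (+1) ✓  2092: Mon (+2)  2093: Tue (+1)  2094: Wed (+1)  … (62 more years) …
  2157: Thu (+1)  2158: Fri (+1)  2159: Sat (+1) ✓  2160: Mon (+2)  2161: Tue (+1)
  2162: Wed (+1)  2163: Thu (+1)  2164: Sat (+2) ✓  2165: Sun (+1)  2166: Mon (+1)
  2167: Tue (+1)  2168: Thu (+2)  2169: Fri (+1)  2170: Sat (+1) ✓
Saturday years: 2085, 2091, 2096, 2103, 2108, 2114, 2125, 2131, 2136, 2142, 2153, 2159, 2164, 2170 — 14 in total.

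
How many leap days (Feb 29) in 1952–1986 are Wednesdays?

Leap years in 1952–1986: 9 of them.
Feb 29 weekday advances by 5 (mod 7) from one leap year to the next four years later (or differs when a century non-leap intervenes).
Leap-day weekdays: 1952:Fri 1956:Wed✓ 1960:Mon 1964:Sat 1968:Thu 1972:Tue 1976:Sun 1980:Fri 1984:Wed✓
Wednesday: 1956, 1984 → 2.

2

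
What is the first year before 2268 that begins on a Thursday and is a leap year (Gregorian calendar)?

2252

Jan 1 advances by 2 weekdays after a leap year and by 1 after a common year.
2268: Jan 1 is Wednesday (leap).
2267: Tuesday
2266: Monday
2265: Sunday
2264: Friday (leap)
2263: Thursday
2262: Wednesday
2261: Tuesday
2260: Sunday (leap)
2259: Saturday
2258: Friday
2257: Thursday
2256: Tuesday (leap)
2255: Monday
2254: Sunday
2253: Saturday
2252: Thursday (leap)
2252 begins on a Thursday and is a leap year.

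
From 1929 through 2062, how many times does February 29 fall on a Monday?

5

Leap years in 1929–2062: 33 of them.
Feb 29 weekday advances by 5 (mod 7) from one leap year to the next four years later (or differs when a century non-leap intervenes).
Leap-day weekdays: 1932:Mon✓ 1936:Sat 1940:Thu 1944:Tue 1948:Sun 1952:Fri 1956:Wed 1960:Mon✓ 1964:Sat 1968:Thu 1972:Tue 1976:Sun 1980:Fri …(7 more)… 2012:Wed 2016:Mon✓ 2020:Sat 2024:Thu 2028:Tue 2032:Sun 2036:Fri 2040:Wed 2044:Mon✓ 2048:Sat 2052:Thu 2056:Tue 2060:Sun
Monday: 1932, 1960, 1988, 2016, 2044 → 5.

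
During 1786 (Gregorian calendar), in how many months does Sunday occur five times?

A month of length L has five Sundays iff its first Sunday is on day ≤ L−28 (so day 1–3 in a 31-day month, 1–2 in a 30-day month, day 1 in a leap February).
Checking each month of 1786: Jan starts Sun (31d) ✓; Feb starts Wed (28d); Mar starts Wed (31d); Apr starts Sat (30d) ✓; May starts Mon (31d); Jun starts Thu (30d); Jul starts Sat (31d) ✓; Aug starts Tue (31d); Sep starts Fri (30d); Oct starts Sun (31d) ✓; Nov starts Wed (30d); Dec starts Fri (31d) ✓.
Five-Sunday months: January, April, July, October, December → 5.

5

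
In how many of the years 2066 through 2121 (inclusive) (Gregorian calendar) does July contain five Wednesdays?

24

July has 31 days; it has five Wednesdays when Wednesday falls among the first (month-length − 28) days — i.e. when July 1 is one of Wednesday/Tuesday/Monday.
July 1 by year: 2066:Thu 2067:Fri 2068:Sun 2069:Mon✓ 2070:Tue✓ 2071:Wed✓ 2072:Fri 2073:Sat 2074:Sun 2075:Mon✓ 2076:Wed✓ 2077:Thu 2078:Fri 2079:Sat 2080:Mon✓ …(26 more)… 2107:Fri 2108:Sun 2109:Mon✓ 2110:Tue✓ 2111:Wed✓ 2112:Fri 2113:Sat 2114:Sun 2115:Mon✓ 2116:Wed✓ 2117:Thu 2118:Fri 2119:Sat 2120:Mon✓ 2121:Tue✓
Years with five Wednesdays: 2069, 2070, 2071, 2075, 2076, 2080, 2081, 2082, 2086, 2087, 2092, 2093, 2097, 2098, 2099, 2104, 2105, 2109, 2110, 2111, 2115, 2116, 2120, 2121 → 24.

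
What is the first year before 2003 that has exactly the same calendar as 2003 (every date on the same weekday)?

1997

Two years share a calendar iff Jan 1 falls on the same weekday and both are leap or both are common. 2003: Jan 1 is Wednesday, common year.
2002: Jan 1 Tuesday, common
2001: Jan 1 Monday, common
2000: Jan 1 Saturday, leap
1999: Jan 1 Friday, common
1998: Jan 1 Thursday, common
1997: Jan 1 Wednesday, common
1997 matches on both conditions.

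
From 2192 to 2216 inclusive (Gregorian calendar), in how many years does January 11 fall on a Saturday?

4

Track January 11's weekday year by year (advancing +1, or +2 across a Feb 29):
  2192: Wed  2193: Fri (+2)  2194: Sat (+1) ✓  2195: Sun (+1)  2196: Mon (+1)
  2197: Wed (+2)  2198: Thu (+1)  2199: Fri (+1)  2200: Sat (+1) ✓  2201: Sun (+1)
  2202: Mon (+1)  2203: Tue (+1)  2204: Wed (+1)  2205: Fri (+2)  2206: Sat (+1) ✓
  2207: Sun (+1)  2208: Mon (+1)  2209: Wed (+2)  2210: Thu (+1)  2211: Fri (+1)
  2212: Sat (+1) ✓  2213: Mon (+2)  2214: Tue (+1)  2215: Wed (+1)  2216: Thu (+1)
Saturday years: 2194, 2200, 2206, 2212 — 4 in total.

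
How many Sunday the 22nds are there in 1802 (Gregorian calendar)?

1

Check the 22nd of each month of 1802: Jan 22: Fri, Feb 22: Mon, Mar 22: Mon, Apr 22: Thu, May 22: Sat, Jun 22: Tue, Jul 22: Thu, Aug 22: Sun, Sep 22: Wed, Oct 22: Fri, Nov 22: Mon, Dec 22: Wed.
Sunday occurs in August — 1 month.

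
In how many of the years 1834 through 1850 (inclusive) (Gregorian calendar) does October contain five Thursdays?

8

October has 31 days; it has five Thursdays when Thursday falls among the first (month-length − 28) days — i.e. when October 1 is one of Thursday/Wednesday/Tuesday.
October 1 by year: 1834:Wed✓ 1835:Thu✓ 1836:Sat 1837:Sun 1838:Mon 1839:Tue✓ 1840:Thu✓ 1841:Fri 1842:Sat 1843:Sun 1844:Tue✓ 1845:Wed✓ 1846:Thu✓ 1847:Fri 1848:Sun 1849:Mon 1850:Tue✓
Years with five Thursdays: 1834, 1835, 1839, 1840, 1844, 1845, 1846, 1850 → 8.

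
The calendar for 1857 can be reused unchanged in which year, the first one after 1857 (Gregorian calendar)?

Two years share a calendar iff Jan 1 falls on the same weekday and both are leap or both are common. 1857: Jan 1 is Thursday, common year.
1858: Jan 1 Friday, common
1859: Jan 1 Saturday, common
1860: Jan 1 Sunday, leap
1861: Jan 1 Tuesday, common
1862: Jan 1 Wednesday, common
1863: Jan 1 Thursday, common
1863 matches on both conditions.

1863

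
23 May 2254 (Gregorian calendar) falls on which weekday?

Tuesday

January 1, 2254 is a Sunday.
May 23 is day 143 of the year, i.e. 142 days after Jan 1.
142 mod 7 = 2, so advance 2 weekdays from Sunday: Tuesday.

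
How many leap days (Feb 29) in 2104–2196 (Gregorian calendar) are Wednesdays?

4

Leap years in 2104–2196: 24 of them.
Feb 29 weekday advances by 5 (mod 7) from one leap year to the next four years later (or differs when a century non-leap intervenes).
Leap-day weekdays: 2104:Fri 2108:Wed✓ 2112:Mon 2116:Sat 2120:Thu 2124:Tue 2128:Sun 2132:Fri 2136:Wed✓ 2140:Mon 2144:Sat 2148:Thu 2152:Tue 2156:Sun 2160:Fri 2164:Wed✓ 2168:Mon 2172:Sat 2176:Thu 2180:Tue 2184:Sun 2188:Fri 2192:Wed✓ 2196:Mon
Wednesday: 2108, 2136, 2164, 2192 → 4.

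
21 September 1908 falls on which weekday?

Monday

January 1, 1908 is a Wednesday.
September 21 is day 265 of the year, i.e. 264 days after Jan 1.
264 mod 7 = 5, so advance 5 weekdays from Wednesday: Monday.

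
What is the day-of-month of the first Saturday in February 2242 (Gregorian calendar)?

5

February 1, 2242 is a Tuesday, so the first Saturday is the 5th.
The first Saturday is 5 + 0 = 5.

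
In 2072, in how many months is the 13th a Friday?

1

Check the 13th of each month of 2072: Jan 13: Wed, Feb 13: Sat, Mar 13: Sun, Apr 13: Wed, May 13: Fri, Jun 13: Mon, Jul 13: Wed, Aug 13: Sat, Sep 13: Tue, Oct 13: Thu, Nov 13: Sun, Dec 13: Tue.
Friday occurs in May — 1 month.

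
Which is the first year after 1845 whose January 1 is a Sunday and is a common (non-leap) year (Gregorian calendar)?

1854

Jan 1 advances by 2 weekdays after a leap year and by 1 after a common year.
1845: Jan 1 is Wednesday.
1846: Thursday
1847: Friday
1848: Saturday (leap)
1849: Monday
1850: Tuesday
1851: Wednesday
1852: Thursday (leap)
1853: Saturday
1854: Sunday
1854 begins on a Sunday and is a common year.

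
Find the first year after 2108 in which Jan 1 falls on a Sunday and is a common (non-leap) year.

Jan 1 advances by 2 weekdays after a leap year and by 1 after a common year.
2108: Jan 1 is Sunday (leap).
2109: Tuesday
2110: Wednesday
2111: Thursday
2112: Friday (leap)
2113: Sunday
2113 begins on a Sunday and is a common year.

2113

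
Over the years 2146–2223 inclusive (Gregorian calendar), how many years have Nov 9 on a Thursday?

11

Track Nov 9's weekday year by year (advancing +1, or +2 across a Feb 29):
  2146: Wed  2147: Thu (+1) ✓  2148: Sat (+2)  2149: Sun (+1)  2150: Mon (+1)
  2151: Tue (+1)  2152: Thu (+2) ✓  2153: Fri (+1)  2154: Sat (+1)  2155: Sun (+1)
  2156: Tue (+2)  2157: Wed (+1)  2158: Thu (+1) ✓  2159: Fri (+1)  … (50 more years) …
  2210: Fri (+1)  2211: Sat (+1)  2212: Mon (+2)  2213: Tue (+1)  2214: Wed (+1)
  2215: Thu (+1) ✓  2216: Sat (+2)  2217: Sun (+1)  2218: Mon (+1)  2219: Tue (+1)
  2220: Thu (+2) ✓  2221: Fri (+1)  2222: Sat (+1)  2223: Sun (+1)
Thursday years: 2147, 2152, 2158, 2169, 2175, 2180, 2186, 2197, 2209, 2215, 2220 — 11 in total.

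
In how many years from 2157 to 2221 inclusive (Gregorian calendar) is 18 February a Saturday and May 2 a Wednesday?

Check each year's weekday for 18 February and May 2:
  2157: Fri/Mon  2158: Sat/Tue  2159: Sun/Wed  2160: Mon/Fri  2161: Wed/Sat  2162: Thu/Sun  2163: Fri/Mon  2164: Sat/Wed ✓  2165: Mon/Thu  2166: Tue/Fri  2167: Wed/Sat  2168: Thu/Mon  2169: Sat/Tue  2170: Sun/Wed  …(37 more)…  2208: Thu/Mon  2209: Sat/Tue  2210: Sun/Wed  2211: Mon/Thu  2212: Tue/Sat  2213: Thu/Sun  2214: Fri/Mon  2215: Sat/Tue  2216: Sun/Thu  2217: Tue/Fri  2218: Wed/Sat  2219: Thu/Sun  2220: Fri/Tue  2221: Sun/Wed
Both conditions hold in: 2164, 2192, 2204 — 3.

3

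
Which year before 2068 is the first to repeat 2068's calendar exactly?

2040

Two years share a calendar iff Jan 1 falls on the same weekday and both are leap or both are common. 2068: Jan 1 is Sunday, leap year.
2067: Jan 1 Saturday, common
2066: Jan 1 Friday, common
2065: Jan 1 Thursday, common
2064: Jan 1 Tuesday, leap
2063: Jan 1 Monday, common
2062: Jan 1 Sunday, common
2061: Jan 1 Saturday, common
2060: Jan 1 Thursday, leap
2059: Jan 1 Wednesday, common
2058: Jan 1 Tuesday, common
2057: Jan 1 Monday, common
2056: Jan 1 Saturday, leap
2055: Jan 1 Friday, common
2054: Jan 1 Thursday, common
2053: Jan 1 Wednesday, common
2052: Jan 1 Monday, leap
2051: Jan 1 Sunday, common
2050: Jan 1 Saturday, common
2049: Jan 1 Friday, common
2048: Jan 1 Wednesday, leap
2047: Jan 1 Tuesday, common
2046: Jan 1 Monday, common
2045: Jan 1 Sunday, common
2044: Jan 1 Friday, leap
2043: Jan 1 Thursday, common
2042: Jan 1 Wednesday, common
2041: Jan 1 Tuesday, common
2040: Jan 1 Sunday, leap
2040 matches on both conditions.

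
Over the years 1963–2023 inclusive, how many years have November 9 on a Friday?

8

Track November 9's weekday year by year (advancing +1, or +2 across a Feb 29):
  1963: Sat  1964: Mon (+2)  1965: Tue (+1)  1966: Wed (+1)  1967: Thu (+1)
  1968: Sat (+2)  1969: Sun (+1)  1970: Mon (+1)  1971: Tue (+1)  1972: Thu (+2)
  1973: Fri (+1) ✓  1974: Sat (+1)  1975: Sun (+1)  1976: Tue (+2)  … (33 more years) …
  2010: Tue (+1)  2011: Wed (+1)  2012: Fri (+2) ✓  2013: Sat (+1)  2014: Sun (+1)
  2015: Mon (+1)  2016: Wed (+2)  2017: Thu (+1)  2018: Fri (+1) ✓  2019: Sat (+1)
  2020: Mon (+2)  2021: Tue (+1)  2022: Wed (+1)  2023: Thu (+1)
Friday years: 1973, 1979, 1984, 1990, 2001, 2007, 2012, 2018 — 8 in total.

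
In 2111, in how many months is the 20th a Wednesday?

1

Check the 20th of each month of 2111: Jan 20: Tue, Feb 20: Fri, Mar 20: Fri, Apr 20: Mon, May 20: Wed, Jun 20: Sat, Jul 20: Mon, Aug 20: Thu, Sep 20: Sun, Oct 20: Tue, Nov 20: Fri, Dec 20: Sun.
Wednesday occurs in May — 1 month.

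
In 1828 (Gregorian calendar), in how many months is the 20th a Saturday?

Check the 20th of each month of 1828: Jan 20: Sun, Feb 20: Wed, Mar 20: Thu, Apr 20: Sun, May 20: Tue, Jun 20: Fri, Jul 20: Sun, Aug 20: Wed, Sep 20: Sat, Oct 20: Mon, Nov 20: Thu, Dec 20: Sat.
Saturday occurs in September, December — 2 months.

2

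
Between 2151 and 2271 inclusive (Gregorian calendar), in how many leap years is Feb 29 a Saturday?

4

Leap years in 2151–2271: 29 of them.
Feb 29 weekday advances by 5 (mod 7) from one leap year to the next four years later (or differs when a century non-leap intervenes).
Leap-day weekdays: 2152:Tue 2156:Sun 2160:Fri 2164:Wed 2168:Mon 2172:Sat✓ 2176:Thu 2180:Tue 2184:Sun 2188:Fri 2192:Wed 2196:Mon 2204:Wed …(3 more)… 2220:Tue 2224:Sun 2228:Fri 2232:Wed 2236:Mon 2240:Sat✓ 2244:Thu 2248:Tue 2252:Sun 2256:Fri 2260:Wed 2264:Mon 2268:Sat✓
Saturday: 2172, 2212, 2240, 2268 → 4.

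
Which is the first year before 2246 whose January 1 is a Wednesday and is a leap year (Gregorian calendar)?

2240

Jan 1 advances by 2 weekdays after a leap year and by 1 after a common year.
2246: Jan 1 is Thursday.
2245: Wednesday
2244: Monday (leap)
2243: Sunday
2242: Saturday
2241: Friday
2240: Wednesday (leap)
2240 begins on a Wednesday and is a leap year.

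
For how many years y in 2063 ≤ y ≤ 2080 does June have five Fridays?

5

June has 30 days; it has five Fridays when Friday falls among the first (month-length − 28) days — i.e. when June 1 is one of Friday/Thursday.
June 1 by year: 2063:Fri✓ 2064:Sun 2065:Mon 2066:Tue 2067:Wed 2068:Fri✓ 2069:Sat 2070:Sun 2071:Mon 2072:Wed 2073:Thu✓ 2074:Fri✓ 2075:Sat 2076:Mon 2077:Tue 2078:Wed 2079:Thu✓ 2080:Sat
Years with five Fridays: 2063, 2068, 2073, 2074, 2079 → 5.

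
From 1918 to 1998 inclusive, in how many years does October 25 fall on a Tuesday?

12

Track October 25's weekday year by year (advancing +1, or +2 across a Feb 29):
  1918: Fri  1919: Sat (+1)  1920: Mon (+2)  1921: Tue (+1) ✓  1922: Wed (+1)
  1923: Thu (+1)  1924: Sat (+2)  1925: Sun (+1)  1926: Mon (+1)  1927: Tue (+1) ✓
  1928: Thu (+2)  1929: Fri (+1)  1930: Sat (+1)  1931: Sun (+1)  … (53 more years) …
  1985: Fri (+1)  1986: Sat (+1)  1987: Sun (+1)  1988: Tue (+2) ✓  1989: Wed (+1)
  1990: Thu (+1)  1991: Fri (+1)  1992: Sun (+2)  1993: Mon (+1)  1994: Tue (+1) ✓
  1995: Wed (+1)  1996: Fri (+2)  1997: Sat (+1)  1998: Sun (+1)
Tuesday years: 1921, 1927, 1932, 1938, 1949, 1955, 1960, 1966, 1977, 1983, 1988, 1994 — 12 in total.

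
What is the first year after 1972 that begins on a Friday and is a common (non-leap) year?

Jan 1 advances by 2 weekdays after a leap year and by 1 after a common year.
1972: Jan 1 is Saturday (leap).
1973: Monday
1974: Tuesday
1975: Wednesday
1976: Thursday (leap)
1977: Saturday
1978: Sunday
1979: Monday
1980: Tuesday (leap)
1981: Thursday
1982: Friday
1982 begins on a Friday and is a common year.

1982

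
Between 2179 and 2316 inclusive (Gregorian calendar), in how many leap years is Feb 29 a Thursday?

Leap years in 2179–2316: 33 of them.
Feb 29 weekday advances by 5 (mod 7) from one leap year to the next four years later (or differs when a century non-leap intervenes).
Leap-day weekdays: 2180:Tue 2184:Sun 2188:Fri 2192:Wed 2196:Mon 2204:Wed 2208:Mon 2212:Sat 2216:Thu✓ 2220:Tue 2224:Sun 2228:Fri 2232:Wed …(7 more)… 2264:Mon 2268:Sat 2272:Thu✓ 2276:Tue 2280:Sun 2284:Fri 2288:Wed 2292:Mon 2296:Sat 2304:Mon 2308:Sat 2312:Thu✓ 2316:Tue
Thursday: 2216, 2244, 2272, 2312 → 4.

4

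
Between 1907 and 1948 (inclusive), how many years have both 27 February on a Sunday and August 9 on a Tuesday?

Check each year's weekday for 27 February and August 9:
  1907: Wed/Fri  1908: Thu/Sun  1909: Sat/Mon  1910: Sun/Tue ✓  1911: Mon/Wed  1912: Tue/Fri  1913: Thu/Sat  1914: Fri/Sun  1915: Sat/Mon  1916: Sun/Wed  1917: Tue/Thu  1918: Wed/Fri  1919: Thu/Sat  1920: Fri/Mon  …(14 more)…  1935: Wed/Fri  1936: Thu/Sun  1937: Sat/Mon  1938: Sun/Tue ✓  1939: Mon/Wed  1940: Tue/Fri  1941: Thu/Sat  1942: Fri/Sun  1943: Sat/Mon  1944: Sun/Wed  1945: Tue/Thu  1946: Wed/Fri  1947: Thu/Sat  1948: Fri/Mon
Both conditions hold in: 1910, 1921, 1927, 1938 — 4.

4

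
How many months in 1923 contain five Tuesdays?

4

A month of length L has five Tuesdays iff its first Tuesday is on day ≤ L−28 (so day 1–3 in a 31-day month, 1–2 in a 30-day month, day 1 in a leap February).
Checking each month of 1923: Jan starts Mon (31d) ✓; Feb starts Thu (28d); Mar starts Thu (31d); Apr starts Sun (30d); May starts Tue (31d) ✓; Jun starts Fri (30d); Jul starts Sun (31d) ✓; Aug starts Wed (31d); Sep starts Sat (30d); Oct starts Mon (31d) ✓; Nov starts Thu (30d); Dec starts Sat (31d).
Five-Tuesday months: January, May, July, October → 4.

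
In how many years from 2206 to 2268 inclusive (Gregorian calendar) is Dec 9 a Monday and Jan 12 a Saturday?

Check each year's weekday for Dec 9 and Jan 12:
  2206: Tue/Sun  2207: Wed/Mon  2208: Fri/Tue  2209: Sat/Thu  2210: Sun/Fri  2211: Mon/Sat ✓  2212: Wed/Sun  2213: Thu/Tue  2214: Fri/Wed  2215: Sat/Thu  2216: Mon/Fri  2217: Tue/Sun  2218: Wed/Mon  2219: Thu/Tue  …(35 more)…  2255: Sun/Fri  2256: Tue/Sat  2257: Wed/Mon  2258: Thu/Tue  2259: Fri/Wed  2260: Sun/Thu  2261: Mon/Sat ✓  2262: Tue/Sun  2263: Wed/Mon  2264: Fri/Tue  2265: Sat/Thu  2266: Sun/Fri  2267: Mon/Sat ✓  2268: Wed/Sun
Both conditions hold in: 2211, 2222, 2233, 2239, 2250, 2261, 2267 — 7.

7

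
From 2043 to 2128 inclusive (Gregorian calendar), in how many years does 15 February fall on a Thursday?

12

Track 15 February's weekday year by year (advancing +1, or +2 across a Feb 29):
  2043: Sun  2044: Mon (+1)  2045: Wed (+2)  2046: Thu (+1) ✓  2047: Fri (+1)
  2048: Sat (+1)  2049: Mon (+2)  2050: Tue (+1)  2051: Wed (+1)  2052: Thu (+1) ✓
  2053: Sat (+2)  2054: Sun (+1)  2055: Mon (+1)  2056: Tue (+1)  … (58 more years) …
  2115: Fri (+1)  2116: Sat (+1)  2117: Mon (+2)  2118: Tue (+1)  2119: Wed (+1)
  2120: Thu (+1) ✓  2121: Sat (+2)  2122: Sun (+1)  2123: Mon (+1)  2124: Tue (+1)
  2125: Thu (+2) ✓  2126: Fri (+1)  2127: Sat (+1)  2128: Sun (+1)
Thursday years: 2046, 2052, 2057, 2063, 2074, 2080, 2085, 2091, 2103, 2114, 2120, 2125 — 12 in total.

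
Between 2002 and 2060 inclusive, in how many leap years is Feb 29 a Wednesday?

2

Leap years in 2002–2060: 15 of them.
Feb 29 weekday advances by 5 (mod 7) from one leap year to the next four years later (or differs when a century non-leap intervenes).
Leap-day weekdays: 2004:Sun 2008:Fri 2012:Wed✓ 2016:Mon 2020:Sat 2024:Thu 2028:Tue 2032:Sun 2036:Fri 2040:Wed✓ 2044:Mon 2048:Sat 2052:Thu 2056:Tue 2060:Sun
Wednesday: 2012, 2040 → 2.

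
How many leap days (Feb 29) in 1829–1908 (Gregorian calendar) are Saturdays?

Leap years in 1829–1908: 19 of them.
Feb 29 weekday advances by 5 (mod 7) from one leap year to the next four years later (or differs when a century non-leap intervenes).
Leap-day weekdays: 1832:Wed 1836:Mon 1840:Sat✓ 1844:Thu 1848:Tue 1852:Sun 1856:Fri 1860:Wed 1864:Mon 1868:Sat✓ 1872:Thu 1876:Tue 1880:Sun 1884:Fri 1888:Wed 1892:Mon 1896:Sat✓ 1904:Mon 1908:Sat✓
Saturday: 1840, 1868, 1896, 1908 → 4.

4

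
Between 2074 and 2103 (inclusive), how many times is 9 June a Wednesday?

5

Track 9 June's weekday year by year (advancing +1, or +2 across a Feb 29):
  2074: Sat  2075: Sun (+1)  2076: Tue (+2)  2077: Wed (+1) ✓  2078: Thu (+1)
  2079: Fri (+1)  2080: Sun (+2)  2081: Mon (+1)  2082: Tue (+1)  2083: Wed (+1) ✓
  2084: Fri (+2)  2085: Sat (+1)  2086: Sun (+1)  2087: Mon (+1)  2088: Wed (+2) ✓
  2089: Thu (+1)  2090: Fri (+1)  2091: Sat (+1)  2092: Mon (+2)  2093: Tue (+1)
  2094: Wed (+1) ✓  2095: Thu (+1)  2096: Sat (+2)  2097: Sun (+1)  2098: Mon (+1)
  2099: Tue (+1)  2100: Wed (+1) ✓  2101: Thu (+1)  2102: Fri (+1)  2103: Sat (+1)
Wednesday years: 2077, 2083, 2088, 2094, 2100 — 5 in total.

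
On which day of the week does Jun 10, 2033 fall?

January 1, 2033 is a Saturday.
June 10 is day 161 of the year, i.e. 160 days after Jan 1.
160 mod 7 = 6, so advance 6 weekdays from Saturday: Friday.

Friday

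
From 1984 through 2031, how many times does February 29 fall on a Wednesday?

2

Leap years in 1984–2031: 12 of them.
Feb 29 weekday advances by 5 (mod 7) from one leap year to the next four years later (or differs when a century non-leap intervenes).
Leap-day weekdays: 1984:Wed✓ 1988:Mon 1992:Sat 1996:Thu 2000:Tue 2004:Sun 2008:Fri 2012:Wed✓ 2016:Mon 2020:Sat 2024:Thu 2028:Tue
Wednesday: 1984, 2012 → 2.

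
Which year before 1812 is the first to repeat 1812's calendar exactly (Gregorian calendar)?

1772

Two years share a calendar iff Jan 1 falls on the same weekday and both are leap or both are common. 1812: Jan 1 is Wednesday, leap year.
1811: Jan 1 Tuesday, common
1810: Jan 1 Monday, common
1809: Jan 1 Sunday, common
1808: Jan 1 Friday, leap
1807: Jan 1 Thursday, common
1806: Jan 1 Wednesday, common
1805: Jan 1 Tuesday, common
1804: Jan 1 Sunday, leap
1803: Jan 1 Saturday, common
1802: Jan 1 Friday, common
1801: Jan 1 Thursday, common
1800: Jan 1 Wednesday, common
1799: Jan 1 Tuesday, common
1798: Jan 1 Monday, common
1797: Jan 1 Sunday, common
1796: Jan 1 Friday, leap
1795: Jan 1 Thursday, common
1794: Jan 1 Wednesday, common
1793: Jan 1 Tuesday, common
1792: Jan 1 Sunday, leap
1791: Jan 1 Saturday, common
1790: Jan 1 Friday, common
1789: Jan 1 Thursday, common
1788: Jan 1 Tuesday, leap
1787: Jan 1 Monday, common
1786: Jan 1 Sunday, common
1785: Jan 1 Saturday, common
1784: Jan 1 Thursday, leap
1783: Jan 1 Wednesday, common
1782: Jan 1 Tuesday, common
1781: Jan 1 Monday, common
1780: Jan 1 Saturday, leap
1779: Jan 1 Friday, common
1778: Jan 1 Thursday, common
1777: Jan 1 Wednesday, common
1776: Jan 1 Monday, leap
1775: Jan 1 Sunday, common
1774: Jan 1 Saturday, common
1773: Jan 1 Friday, common
1772: Jan 1 Wednesday, leap
1772 matches on both conditions.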